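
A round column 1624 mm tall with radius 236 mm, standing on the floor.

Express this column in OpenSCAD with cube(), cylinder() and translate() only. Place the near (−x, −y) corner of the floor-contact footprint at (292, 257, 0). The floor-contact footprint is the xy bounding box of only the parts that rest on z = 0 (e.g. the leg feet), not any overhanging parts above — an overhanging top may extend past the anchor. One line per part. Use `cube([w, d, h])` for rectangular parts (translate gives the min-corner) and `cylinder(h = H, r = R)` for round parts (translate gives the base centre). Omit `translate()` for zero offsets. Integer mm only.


translate([528, 493, 0]) cylinder(h = 1624, r = 236);


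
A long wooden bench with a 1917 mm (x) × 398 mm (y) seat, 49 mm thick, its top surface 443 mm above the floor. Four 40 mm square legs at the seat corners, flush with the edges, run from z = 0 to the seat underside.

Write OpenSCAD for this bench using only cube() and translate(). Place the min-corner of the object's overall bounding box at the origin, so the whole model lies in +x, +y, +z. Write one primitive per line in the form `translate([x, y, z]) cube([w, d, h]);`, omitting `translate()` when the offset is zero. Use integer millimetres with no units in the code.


translate([0, 0, 394]) cube([1917, 398, 49]);
cube([40, 40, 394]);
translate([0, 358, 0]) cube([40, 40, 394]);
translate([1877, 0, 0]) cube([40, 40, 394]);
translate([1877, 358, 0]) cube([40, 40, 394]);


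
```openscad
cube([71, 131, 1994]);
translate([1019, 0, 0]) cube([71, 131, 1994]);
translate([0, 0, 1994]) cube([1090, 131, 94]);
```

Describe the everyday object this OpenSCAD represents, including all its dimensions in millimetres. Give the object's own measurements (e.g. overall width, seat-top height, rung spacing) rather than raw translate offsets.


A door frame. The clear opening is 948 mm wide and 1994 mm high. Two 71 mm wide jambs, 131 mm deep, stand either side of the opening from the floor to the top of the opening. A 94 mm thick head sits across the top of both jambs, spanning the full outside width of the frame.


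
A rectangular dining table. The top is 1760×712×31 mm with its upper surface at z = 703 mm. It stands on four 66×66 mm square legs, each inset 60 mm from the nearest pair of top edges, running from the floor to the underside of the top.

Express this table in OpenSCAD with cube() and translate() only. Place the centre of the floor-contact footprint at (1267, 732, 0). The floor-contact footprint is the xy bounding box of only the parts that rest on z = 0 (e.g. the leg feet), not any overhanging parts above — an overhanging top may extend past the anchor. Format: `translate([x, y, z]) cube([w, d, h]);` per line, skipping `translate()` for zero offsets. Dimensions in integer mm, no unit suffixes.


translate([387, 376, 672]) cube([1760, 712, 31]);
translate([447, 436, 0]) cube([66, 66, 672]);
translate([2021, 436, 0]) cube([66, 66, 672]);
translate([447, 962, 0]) cube([66, 66, 672]);
translate([2021, 962, 0]) cube([66, 66, 672]);


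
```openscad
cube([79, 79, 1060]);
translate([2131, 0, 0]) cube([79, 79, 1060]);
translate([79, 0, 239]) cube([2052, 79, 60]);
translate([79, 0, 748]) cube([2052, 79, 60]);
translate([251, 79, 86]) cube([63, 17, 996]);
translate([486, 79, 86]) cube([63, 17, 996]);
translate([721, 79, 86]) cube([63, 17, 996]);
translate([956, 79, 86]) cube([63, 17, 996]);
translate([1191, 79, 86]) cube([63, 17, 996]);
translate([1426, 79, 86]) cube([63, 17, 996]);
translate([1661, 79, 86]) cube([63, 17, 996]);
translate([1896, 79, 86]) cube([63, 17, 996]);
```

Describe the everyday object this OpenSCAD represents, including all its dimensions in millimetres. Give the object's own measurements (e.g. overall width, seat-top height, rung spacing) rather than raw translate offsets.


A fence section. Two 79×79 mm posts, 1060 mm tall, stand on the floor with a clear span of 2052 mm between their inner faces. Two horizontal rails of 79×60 mm section span the gap between the posts with their undersides at z = 239 mm and z = 748 mm, flush with the posts' −y face. 8 pickets, each 63 mm wide, 17 mm thick and 996 mm tall, are fixed to the +y face of the rails with their bottoms at z = 86 mm, spaced across the span with a 172 mm gap after the −x post and between neighbouring pickets and before the +x post.


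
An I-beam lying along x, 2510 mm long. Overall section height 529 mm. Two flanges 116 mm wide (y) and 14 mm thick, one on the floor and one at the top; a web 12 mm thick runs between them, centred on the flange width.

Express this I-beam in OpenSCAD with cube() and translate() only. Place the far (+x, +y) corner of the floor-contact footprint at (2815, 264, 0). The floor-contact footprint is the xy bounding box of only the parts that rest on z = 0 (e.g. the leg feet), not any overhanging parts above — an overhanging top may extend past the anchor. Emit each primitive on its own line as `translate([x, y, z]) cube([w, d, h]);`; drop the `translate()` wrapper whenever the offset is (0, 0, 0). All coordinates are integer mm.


translate([305, 148, 0]) cube([2510, 116, 14]);
translate([305, 200, 14]) cube([2510, 12, 501]);
translate([305, 148, 515]) cube([2510, 116, 14]);


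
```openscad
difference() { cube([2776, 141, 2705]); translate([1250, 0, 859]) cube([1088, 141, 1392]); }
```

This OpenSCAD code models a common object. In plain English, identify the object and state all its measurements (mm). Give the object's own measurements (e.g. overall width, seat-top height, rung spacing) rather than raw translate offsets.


A wall 2776 mm long (x), 141 mm thick (y), 2705 mm tall, with a rectangular window opening cut through it. The opening is 1088 mm wide and 1392 mm tall; its sill is at z = 859 mm and its near (−x) edge is 1250 mm from the wall's −x end. The opening passes through the full wall thickness.


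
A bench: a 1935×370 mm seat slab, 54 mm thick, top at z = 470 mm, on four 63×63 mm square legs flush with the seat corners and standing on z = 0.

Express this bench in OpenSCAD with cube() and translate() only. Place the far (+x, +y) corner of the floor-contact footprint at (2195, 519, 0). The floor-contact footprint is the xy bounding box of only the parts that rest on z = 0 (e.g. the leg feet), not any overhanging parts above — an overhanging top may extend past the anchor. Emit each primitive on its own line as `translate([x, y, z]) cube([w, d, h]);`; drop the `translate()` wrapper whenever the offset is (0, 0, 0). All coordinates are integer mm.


// leg_h = 470 − 54 = 416
translate([260, 149, 416]) cube([1935, 370, 54]);
translate([260, 149, 0]) cube([63, 63, 416]);
translate([260, 456, 0]) cube([63, 63, 416]);
translate([2132, 149, 0]) cube([63, 63, 416]);
translate([2132, 456, 0]) cube([63, 63, 416]);


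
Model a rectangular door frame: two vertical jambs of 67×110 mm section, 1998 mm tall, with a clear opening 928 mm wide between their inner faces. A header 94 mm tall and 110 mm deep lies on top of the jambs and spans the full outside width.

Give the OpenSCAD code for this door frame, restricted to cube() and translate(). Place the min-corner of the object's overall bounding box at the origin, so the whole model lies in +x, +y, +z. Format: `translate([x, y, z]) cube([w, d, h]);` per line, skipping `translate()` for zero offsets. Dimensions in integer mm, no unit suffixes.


cube([67, 110, 1998]);
translate([995, 0, 0]) cube([67, 110, 1998]);
translate([0, 0, 1998]) cube([1062, 110, 94]);


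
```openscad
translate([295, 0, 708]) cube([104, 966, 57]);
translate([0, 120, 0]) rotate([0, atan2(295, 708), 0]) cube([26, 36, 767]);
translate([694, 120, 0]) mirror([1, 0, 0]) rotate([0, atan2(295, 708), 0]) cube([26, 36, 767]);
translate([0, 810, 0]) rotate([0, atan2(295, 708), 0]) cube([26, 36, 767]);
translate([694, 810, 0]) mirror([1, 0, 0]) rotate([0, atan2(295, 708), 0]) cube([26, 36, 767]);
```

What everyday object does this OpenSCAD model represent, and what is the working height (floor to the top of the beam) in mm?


A sawhorse. The overall height is 765 mm.

A beam across two mirrored pairs of raked legs — a sawhorse. The beam's underside is at z = 708 (matching the legs' vertical rise in atan2(295, 708)) and the beam is 57 mm tall, so its top is at 708 + 57 = 765 mm. The raked legs top out at the beam's underside, so that is the highest point.


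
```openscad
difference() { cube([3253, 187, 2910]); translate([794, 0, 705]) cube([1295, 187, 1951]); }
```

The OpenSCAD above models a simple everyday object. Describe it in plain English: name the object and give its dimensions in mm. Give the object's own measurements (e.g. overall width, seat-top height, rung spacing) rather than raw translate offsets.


A wall 3253 mm long (x), 187 mm thick (y), 2910 mm tall, with a rectangular window opening cut through it. The opening is 1295 mm wide and 1951 mm tall; its sill is at z = 705 mm and its near (−x) edge is 794 mm from the wall's −x end. The opening passes through the full wall thickness.


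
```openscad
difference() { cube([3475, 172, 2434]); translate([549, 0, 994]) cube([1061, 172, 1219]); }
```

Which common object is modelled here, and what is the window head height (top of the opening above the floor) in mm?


A wall with a window opening. The window head height is 2213 mm.

A wall with a rectangular opening subtracted — a window. Sill at z = 994, opening 1219 mm tall, so the head is at 994 + 1219 = 2213 mm.


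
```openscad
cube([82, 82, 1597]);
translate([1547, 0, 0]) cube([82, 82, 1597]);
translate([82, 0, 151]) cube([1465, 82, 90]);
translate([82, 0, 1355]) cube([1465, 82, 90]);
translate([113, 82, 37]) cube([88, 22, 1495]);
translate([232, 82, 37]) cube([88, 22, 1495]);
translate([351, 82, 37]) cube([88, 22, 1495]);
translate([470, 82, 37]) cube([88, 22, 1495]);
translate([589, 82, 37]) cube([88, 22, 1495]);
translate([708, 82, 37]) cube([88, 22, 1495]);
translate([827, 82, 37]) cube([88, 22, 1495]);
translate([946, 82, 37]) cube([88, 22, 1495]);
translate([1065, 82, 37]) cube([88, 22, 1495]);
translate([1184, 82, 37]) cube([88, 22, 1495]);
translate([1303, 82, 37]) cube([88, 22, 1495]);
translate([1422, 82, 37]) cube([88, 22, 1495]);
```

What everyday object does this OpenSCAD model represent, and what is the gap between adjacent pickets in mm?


A fence section. The picket gap is 31 mm.

Two posts, two rails, 12 pickets — a fence section. Span 1465 mm holds 12 pickets of 88 mm with 13 equal gaps: ⌊(1465 − 12·88) / 13⌋ = 31 mm.


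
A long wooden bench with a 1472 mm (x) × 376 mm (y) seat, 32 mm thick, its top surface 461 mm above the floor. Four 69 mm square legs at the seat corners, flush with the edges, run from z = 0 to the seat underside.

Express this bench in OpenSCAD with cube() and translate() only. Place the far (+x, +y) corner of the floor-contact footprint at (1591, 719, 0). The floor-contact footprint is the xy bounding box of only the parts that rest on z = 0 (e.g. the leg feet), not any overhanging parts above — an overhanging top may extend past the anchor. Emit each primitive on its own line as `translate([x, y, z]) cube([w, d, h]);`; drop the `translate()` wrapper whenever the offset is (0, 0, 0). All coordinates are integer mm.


translate([119, 343, 429]) cube([1472, 376, 32]);
translate([119, 343, 0]) cube([69, 69, 429]);
translate([119, 650, 0]) cube([69, 69, 429]);
translate([1522, 343, 0]) cube([69, 69, 429]);
translate([1522, 650, 0]) cube([69, 69, 429]);


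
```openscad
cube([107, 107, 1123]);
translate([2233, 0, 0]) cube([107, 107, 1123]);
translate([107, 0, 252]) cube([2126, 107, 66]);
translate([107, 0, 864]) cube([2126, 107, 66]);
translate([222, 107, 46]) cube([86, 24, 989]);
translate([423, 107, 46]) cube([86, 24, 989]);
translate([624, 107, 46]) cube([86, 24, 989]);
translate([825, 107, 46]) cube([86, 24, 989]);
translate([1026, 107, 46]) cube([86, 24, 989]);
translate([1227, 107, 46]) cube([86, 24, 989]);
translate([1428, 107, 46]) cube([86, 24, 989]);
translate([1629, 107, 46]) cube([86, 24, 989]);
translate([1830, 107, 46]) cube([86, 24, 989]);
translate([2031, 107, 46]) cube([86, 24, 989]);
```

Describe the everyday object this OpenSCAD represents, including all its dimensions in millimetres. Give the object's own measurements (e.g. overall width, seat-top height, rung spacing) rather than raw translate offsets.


A fence section. Two 107×107 mm posts, 1123 mm tall, stand on the floor with a clear span of 2126 mm between their inner faces. Two horizontal rails of 107×66 mm section span the gap between the posts with their undersides at z = 252 mm and z = 864 mm, flush with the posts' −y face. 10 pickets, each 86 mm wide, 24 mm thick and 989 mm tall, are fixed to the +y face of the rails with their bottoms at z = 46 mm, spaced across the span with a 115 mm gap after the −x post and between neighbouring pickets, with 116 mm left before the +x post.


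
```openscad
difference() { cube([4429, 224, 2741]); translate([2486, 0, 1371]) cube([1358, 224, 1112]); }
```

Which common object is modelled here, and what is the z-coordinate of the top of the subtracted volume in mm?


A wall with a window opening. The window head height is 2483 mm.

A wall with a rectangular opening subtracted — a window. Sill at z = 1371, opening 1112 mm tall, so the head is at 1371 + 1112 = 2483 mm.


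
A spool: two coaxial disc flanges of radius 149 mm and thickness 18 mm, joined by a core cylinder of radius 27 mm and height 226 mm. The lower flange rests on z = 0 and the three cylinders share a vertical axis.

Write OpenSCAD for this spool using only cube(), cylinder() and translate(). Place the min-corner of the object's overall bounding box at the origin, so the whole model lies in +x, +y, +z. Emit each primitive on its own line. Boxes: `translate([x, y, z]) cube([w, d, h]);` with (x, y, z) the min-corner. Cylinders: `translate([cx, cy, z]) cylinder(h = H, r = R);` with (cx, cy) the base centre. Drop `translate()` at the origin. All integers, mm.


translate([149, 149, 0]) cylinder(h = 18, r = 149);
translate([149, 149, 18]) cylinder(h = 226, r = 27);
translate([149, 149, 244]) cylinder(h = 18, r = 149);


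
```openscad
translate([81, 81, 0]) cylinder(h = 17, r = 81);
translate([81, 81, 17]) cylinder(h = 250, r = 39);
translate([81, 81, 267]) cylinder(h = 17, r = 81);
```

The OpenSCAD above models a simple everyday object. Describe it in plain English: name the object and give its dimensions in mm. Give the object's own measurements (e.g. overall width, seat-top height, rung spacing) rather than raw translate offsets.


A spool: two coaxial disc flanges of radius 81 mm and thickness 17 mm, joined by a core cylinder of radius 39 mm and height 250 mm. The lower flange rests on z = 0 and the three cylinders share a vertical axis.


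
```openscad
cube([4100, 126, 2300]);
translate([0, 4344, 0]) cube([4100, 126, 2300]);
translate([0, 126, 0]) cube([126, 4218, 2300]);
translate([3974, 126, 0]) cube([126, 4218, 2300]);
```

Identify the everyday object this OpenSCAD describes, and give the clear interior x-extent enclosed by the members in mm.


A house (or room) frame. The interior width is 3848 mm.

Four 2300 mm walls enclosing a rectangle with no floor or roof — a room or house frame. Outside width is 4100 mm and wall thickness is 126 mm, so the interior width is 4100 − 2 × 126 = 3848 mm.


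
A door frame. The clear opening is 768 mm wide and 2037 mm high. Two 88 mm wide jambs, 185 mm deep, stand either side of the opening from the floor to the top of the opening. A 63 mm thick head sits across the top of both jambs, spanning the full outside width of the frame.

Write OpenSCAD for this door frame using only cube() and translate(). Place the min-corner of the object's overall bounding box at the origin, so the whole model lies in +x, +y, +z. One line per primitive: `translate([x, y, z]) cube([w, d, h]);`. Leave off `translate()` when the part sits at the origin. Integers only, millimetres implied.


cube([88, 185, 2037]);
translate([856, 0, 0]) cube([88, 185, 2037]);
translate([0, 0, 2037]) cube([944, 185, 63]);


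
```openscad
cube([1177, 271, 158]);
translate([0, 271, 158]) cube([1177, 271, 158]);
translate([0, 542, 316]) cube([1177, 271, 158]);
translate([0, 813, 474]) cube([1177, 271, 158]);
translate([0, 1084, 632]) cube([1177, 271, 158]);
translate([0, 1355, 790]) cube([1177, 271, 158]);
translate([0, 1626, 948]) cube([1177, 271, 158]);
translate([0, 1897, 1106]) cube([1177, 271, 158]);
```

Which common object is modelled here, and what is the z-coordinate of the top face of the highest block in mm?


A staircase. The total rise is 1264 mm.

8 identical blocks, each offset up and back from the previous — a staircase. Each step is 158 mm tall and there are 8 of them, so the total rise is 8 × 158 = 1264 mm.


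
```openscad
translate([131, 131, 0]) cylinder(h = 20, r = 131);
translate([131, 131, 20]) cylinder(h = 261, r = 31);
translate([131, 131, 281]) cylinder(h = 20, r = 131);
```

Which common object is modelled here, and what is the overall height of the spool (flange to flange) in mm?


A spool. The overall height is 301 mm.

Three coaxial cylinders, large–small–large — a spool. Two 20 mm flanges and a 261 mm core give 20 + 261 + 20 = 301 mm.


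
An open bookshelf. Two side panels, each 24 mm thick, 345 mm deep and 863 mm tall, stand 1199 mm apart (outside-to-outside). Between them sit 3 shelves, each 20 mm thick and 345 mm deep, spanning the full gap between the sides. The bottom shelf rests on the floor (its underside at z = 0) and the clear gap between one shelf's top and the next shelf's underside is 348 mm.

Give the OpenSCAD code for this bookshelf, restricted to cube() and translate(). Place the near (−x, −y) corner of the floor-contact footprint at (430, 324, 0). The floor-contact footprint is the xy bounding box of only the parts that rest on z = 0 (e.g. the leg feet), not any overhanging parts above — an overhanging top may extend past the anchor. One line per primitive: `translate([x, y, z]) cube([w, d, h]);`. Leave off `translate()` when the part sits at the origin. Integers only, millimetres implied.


translate([430, 324, 0]) cube([24, 345, 863]);
translate([1605, 324, 0]) cube([24, 345, 863]);
translate([454, 324, 0]) cube([1151, 345, 20]);
translate([454, 324, 368]) cube([1151, 345, 20]);
translate([454, 324, 736]) cube([1151, 345, 20]);


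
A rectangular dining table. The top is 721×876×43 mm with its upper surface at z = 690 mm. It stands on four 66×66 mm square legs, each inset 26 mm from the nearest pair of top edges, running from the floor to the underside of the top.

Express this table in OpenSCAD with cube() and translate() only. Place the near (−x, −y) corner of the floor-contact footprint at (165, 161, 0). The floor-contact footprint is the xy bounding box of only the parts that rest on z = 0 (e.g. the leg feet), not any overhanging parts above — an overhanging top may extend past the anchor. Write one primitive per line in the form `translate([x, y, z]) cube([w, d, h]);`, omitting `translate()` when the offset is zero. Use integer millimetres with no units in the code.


// leg_h = 690 - 43 = 647
translate([139, 135, 647]) cube([721, 876, 43]);
translate([165, 161, 0]) cube([66, 66, 647]);
translate([768, 161, 0]) cube([66, 66, 647]);
translate([165, 919, 0]) cube([66, 66, 647]);
translate([768, 919, 0]) cube([66, 66, 647]);


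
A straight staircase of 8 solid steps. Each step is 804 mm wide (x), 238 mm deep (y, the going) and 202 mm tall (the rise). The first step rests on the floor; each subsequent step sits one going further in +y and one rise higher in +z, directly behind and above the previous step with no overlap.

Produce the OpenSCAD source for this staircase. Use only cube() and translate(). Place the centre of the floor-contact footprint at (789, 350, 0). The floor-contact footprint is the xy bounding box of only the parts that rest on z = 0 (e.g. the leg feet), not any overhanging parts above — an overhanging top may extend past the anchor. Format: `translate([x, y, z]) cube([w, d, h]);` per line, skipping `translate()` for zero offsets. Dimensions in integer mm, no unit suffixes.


translate([387, 231, 0]) cube([804, 238, 202]);
translate([387, 469, 202]) cube([804, 238, 202]);
translate([387, 707, 404]) cube([804, 238, 202]);
translate([387, 945, 606]) cube([804, 238, 202]);
translate([387, 1183, 808]) cube([804, 238, 202]);
translate([387, 1421, 1010]) cube([804, 238, 202]);
translate([387, 1659, 1212]) cube([804, 238, 202]);
translate([387, 1897, 1414]) cube([804, 238, 202]);


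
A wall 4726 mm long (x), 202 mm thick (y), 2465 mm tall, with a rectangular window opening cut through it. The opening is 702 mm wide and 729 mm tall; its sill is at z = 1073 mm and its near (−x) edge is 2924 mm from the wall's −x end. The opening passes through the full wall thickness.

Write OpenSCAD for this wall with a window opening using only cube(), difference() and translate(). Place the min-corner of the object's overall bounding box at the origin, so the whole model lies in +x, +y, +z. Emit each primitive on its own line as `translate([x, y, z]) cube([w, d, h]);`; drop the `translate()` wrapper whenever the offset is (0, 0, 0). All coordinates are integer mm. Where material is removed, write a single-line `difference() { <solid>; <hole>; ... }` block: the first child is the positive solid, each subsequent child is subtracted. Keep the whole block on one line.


difference() { cube([4726, 202, 2465]); translate([2924, 0, 1073]) cube([702, 202, 729]); }


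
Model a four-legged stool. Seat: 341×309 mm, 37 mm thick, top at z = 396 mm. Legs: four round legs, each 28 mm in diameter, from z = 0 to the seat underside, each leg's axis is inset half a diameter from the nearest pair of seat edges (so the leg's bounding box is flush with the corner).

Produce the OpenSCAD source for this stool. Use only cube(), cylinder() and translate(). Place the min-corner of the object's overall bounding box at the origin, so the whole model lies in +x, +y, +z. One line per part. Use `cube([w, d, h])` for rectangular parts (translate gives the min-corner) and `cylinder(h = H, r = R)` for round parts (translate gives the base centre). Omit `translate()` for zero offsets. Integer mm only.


translate([0, 0, 359]) cube([341, 309, 37]);
translate([14, 14, 0]) cylinder(h = 359, r = 14);
translate([327, 14, 0]) cylinder(h = 359, r = 14);
translate([14, 295, 0]) cylinder(h = 359, r = 14);
translate([327, 295, 0]) cylinder(h = 359, r = 14);


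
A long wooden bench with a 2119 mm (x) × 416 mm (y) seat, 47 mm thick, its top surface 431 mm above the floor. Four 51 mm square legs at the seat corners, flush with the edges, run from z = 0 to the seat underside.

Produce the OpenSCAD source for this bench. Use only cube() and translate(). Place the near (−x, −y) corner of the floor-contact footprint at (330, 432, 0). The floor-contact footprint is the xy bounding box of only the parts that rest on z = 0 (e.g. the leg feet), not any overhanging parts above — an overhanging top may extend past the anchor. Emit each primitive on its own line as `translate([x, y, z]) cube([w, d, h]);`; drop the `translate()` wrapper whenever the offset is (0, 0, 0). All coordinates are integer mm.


translate([330, 432, 384]) cube([2119, 416, 47]);
translate([330, 432, 0]) cube([51, 51, 384]);
translate([330, 797, 0]) cube([51, 51, 384]);
translate([2398, 432, 0]) cube([51, 51, 384]);
translate([2398, 797, 0]) cube([51, 51, 384]);


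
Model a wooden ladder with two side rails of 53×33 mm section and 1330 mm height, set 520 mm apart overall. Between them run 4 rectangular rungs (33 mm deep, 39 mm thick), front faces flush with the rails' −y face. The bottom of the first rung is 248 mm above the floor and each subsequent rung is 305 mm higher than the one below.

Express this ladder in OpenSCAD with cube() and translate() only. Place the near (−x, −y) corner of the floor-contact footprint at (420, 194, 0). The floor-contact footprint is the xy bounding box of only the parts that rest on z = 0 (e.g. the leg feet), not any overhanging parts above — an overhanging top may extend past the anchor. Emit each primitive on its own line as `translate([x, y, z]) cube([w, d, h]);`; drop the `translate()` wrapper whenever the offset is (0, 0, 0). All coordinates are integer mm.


translate([420, 194, 0]) cube([53, 33, 1330]);
translate([887, 194, 0]) cube([53, 33, 1330]);
translate([473, 194, 248]) cube([414, 33, 39]);
translate([473, 194, 553]) cube([414, 33, 39]);
translate([473, 194, 858]) cube([414, 33, 39]);
translate([473, 194, 1163]) cube([414, 33, 39]);


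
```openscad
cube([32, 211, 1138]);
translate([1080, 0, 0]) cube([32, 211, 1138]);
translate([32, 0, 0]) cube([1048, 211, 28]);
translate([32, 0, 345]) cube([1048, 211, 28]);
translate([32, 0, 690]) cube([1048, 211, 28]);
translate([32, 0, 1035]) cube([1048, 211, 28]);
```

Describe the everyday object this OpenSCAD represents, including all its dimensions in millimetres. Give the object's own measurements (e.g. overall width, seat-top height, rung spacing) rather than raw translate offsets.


An open bookshelf. Two side panels, each 32 mm thick, 211 mm deep and 1138 mm tall, stand 1112 mm apart (outside-to-outside). Between them sit 4 shelves, each 28 mm thick and 211 mm deep, spanning the full gap between the sides. The bottom shelf rests on the floor (its underside at z = 0) and the clear gap between one shelf's top and the next shelf's underside is 317 mm.


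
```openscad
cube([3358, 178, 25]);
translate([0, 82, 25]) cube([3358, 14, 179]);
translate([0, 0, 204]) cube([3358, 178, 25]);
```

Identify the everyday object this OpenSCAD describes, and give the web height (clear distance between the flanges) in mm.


An I-beam. The web height is 179 mm.

Two wide flanges with a thin centred web — an I-beam. Overall 229 mm minus two 25 mm flanges gives a web of 229 − 2·25 = 179 mm.


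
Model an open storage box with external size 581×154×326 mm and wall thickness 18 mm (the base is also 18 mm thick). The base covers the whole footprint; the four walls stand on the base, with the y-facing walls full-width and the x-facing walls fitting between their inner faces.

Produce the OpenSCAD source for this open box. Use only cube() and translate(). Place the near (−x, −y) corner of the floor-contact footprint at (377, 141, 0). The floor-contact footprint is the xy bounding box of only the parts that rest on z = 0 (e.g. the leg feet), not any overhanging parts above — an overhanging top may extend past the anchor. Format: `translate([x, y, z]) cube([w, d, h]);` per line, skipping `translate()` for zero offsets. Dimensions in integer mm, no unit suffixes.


translate([377, 141, 0]) cube([581, 154, 18]);
translate([377, 141, 18]) cube([581, 18, 308]);
translate([377, 277, 18]) cube([581, 18, 308]);
translate([377, 159, 18]) cube([18, 118, 308]);
translate([940, 159, 18]) cube([18, 118, 308]);


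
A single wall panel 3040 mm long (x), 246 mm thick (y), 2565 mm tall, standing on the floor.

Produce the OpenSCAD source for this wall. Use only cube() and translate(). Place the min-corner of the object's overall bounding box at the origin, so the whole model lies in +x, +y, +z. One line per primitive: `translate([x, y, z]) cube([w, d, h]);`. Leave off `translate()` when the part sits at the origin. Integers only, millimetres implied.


cube([3040, 246, 2565]);


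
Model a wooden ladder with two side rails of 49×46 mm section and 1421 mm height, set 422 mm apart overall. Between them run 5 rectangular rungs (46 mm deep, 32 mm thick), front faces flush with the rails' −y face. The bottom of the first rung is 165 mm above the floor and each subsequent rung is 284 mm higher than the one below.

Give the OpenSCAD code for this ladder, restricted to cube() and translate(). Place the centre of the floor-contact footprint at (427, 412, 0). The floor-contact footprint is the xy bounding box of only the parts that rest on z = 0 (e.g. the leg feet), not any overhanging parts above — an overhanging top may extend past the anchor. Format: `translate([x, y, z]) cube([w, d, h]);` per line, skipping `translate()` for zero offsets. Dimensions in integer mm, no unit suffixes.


translate([216, 389, 0]) cube([49, 46, 1421]);
translate([589, 389, 0]) cube([49, 46, 1421]);
translate([265, 389, 165]) cube([324, 46, 32]);
translate([265, 389, 449]) cube([324, 46, 32]);
translate([265, 389, 733]) cube([324, 46, 32]);
translate([265, 389, 1017]) cube([324, 46, 32]);
translate([265, 389, 1301]) cube([324, 46, 32]);


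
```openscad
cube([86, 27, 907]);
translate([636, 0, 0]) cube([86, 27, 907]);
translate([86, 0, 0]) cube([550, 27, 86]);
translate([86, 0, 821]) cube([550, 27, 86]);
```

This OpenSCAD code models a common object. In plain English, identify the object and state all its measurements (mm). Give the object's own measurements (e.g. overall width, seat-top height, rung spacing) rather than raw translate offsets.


A rectangular picture frame lying in the x–z plane (depth along y). The opening is 550 mm wide (x) by 735 mm tall (z), surrounded by a border 86 mm wide on all four sides. The frame is 27 mm deep and is made of two full-height vertical stiles with two horizontal rails fitted between them.


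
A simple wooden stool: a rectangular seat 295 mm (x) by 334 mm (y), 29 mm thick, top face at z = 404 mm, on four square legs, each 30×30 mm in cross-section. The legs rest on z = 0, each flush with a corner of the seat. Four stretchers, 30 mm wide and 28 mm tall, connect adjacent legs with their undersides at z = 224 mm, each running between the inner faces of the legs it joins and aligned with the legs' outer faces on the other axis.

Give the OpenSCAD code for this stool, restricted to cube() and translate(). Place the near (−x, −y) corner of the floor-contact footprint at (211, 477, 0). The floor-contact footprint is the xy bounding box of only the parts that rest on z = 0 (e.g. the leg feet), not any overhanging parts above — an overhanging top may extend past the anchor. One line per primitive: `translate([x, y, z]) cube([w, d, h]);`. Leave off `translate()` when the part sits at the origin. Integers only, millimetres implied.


translate([211, 477, 375]) cube([295, 334, 29]);
translate([211, 477, 0]) cube([30, 30, 375]);
translate([476, 477, 0]) cube([30, 30, 375]);
translate([211, 781, 0]) cube([30, 30, 375]);
translate([476, 781, 0]) cube([30, 30, 375]);
translate([241, 477, 224]) cube([235, 30, 28]);
translate([241, 781, 224]) cube([235, 30, 28]);
translate([211, 507, 224]) cube([30, 274, 28]);
translate([476, 507, 224]) cube([30, 274, 28]);


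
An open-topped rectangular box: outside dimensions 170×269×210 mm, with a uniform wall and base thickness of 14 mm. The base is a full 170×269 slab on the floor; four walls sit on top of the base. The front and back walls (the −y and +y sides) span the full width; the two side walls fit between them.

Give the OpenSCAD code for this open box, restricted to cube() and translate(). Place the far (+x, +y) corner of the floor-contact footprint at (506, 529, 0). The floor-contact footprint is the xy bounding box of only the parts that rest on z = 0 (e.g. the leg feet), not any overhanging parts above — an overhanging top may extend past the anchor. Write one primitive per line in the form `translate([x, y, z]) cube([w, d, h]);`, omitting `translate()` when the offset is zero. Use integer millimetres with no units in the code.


translate([336, 260, 0]) cube([170, 269, 14]);
translate([336, 260, 14]) cube([170, 14, 196]);
translate([336, 515, 14]) cube([170, 14, 196]);
translate([336, 274, 14]) cube([14, 241, 196]);
translate([492, 274, 14]) cube([14, 241, 196]);


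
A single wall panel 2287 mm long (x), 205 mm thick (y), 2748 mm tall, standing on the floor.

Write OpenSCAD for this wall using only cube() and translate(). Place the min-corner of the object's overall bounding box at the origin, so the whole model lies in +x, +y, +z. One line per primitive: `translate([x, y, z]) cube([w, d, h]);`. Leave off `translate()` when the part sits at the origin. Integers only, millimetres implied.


cube([2287, 205, 2748]);


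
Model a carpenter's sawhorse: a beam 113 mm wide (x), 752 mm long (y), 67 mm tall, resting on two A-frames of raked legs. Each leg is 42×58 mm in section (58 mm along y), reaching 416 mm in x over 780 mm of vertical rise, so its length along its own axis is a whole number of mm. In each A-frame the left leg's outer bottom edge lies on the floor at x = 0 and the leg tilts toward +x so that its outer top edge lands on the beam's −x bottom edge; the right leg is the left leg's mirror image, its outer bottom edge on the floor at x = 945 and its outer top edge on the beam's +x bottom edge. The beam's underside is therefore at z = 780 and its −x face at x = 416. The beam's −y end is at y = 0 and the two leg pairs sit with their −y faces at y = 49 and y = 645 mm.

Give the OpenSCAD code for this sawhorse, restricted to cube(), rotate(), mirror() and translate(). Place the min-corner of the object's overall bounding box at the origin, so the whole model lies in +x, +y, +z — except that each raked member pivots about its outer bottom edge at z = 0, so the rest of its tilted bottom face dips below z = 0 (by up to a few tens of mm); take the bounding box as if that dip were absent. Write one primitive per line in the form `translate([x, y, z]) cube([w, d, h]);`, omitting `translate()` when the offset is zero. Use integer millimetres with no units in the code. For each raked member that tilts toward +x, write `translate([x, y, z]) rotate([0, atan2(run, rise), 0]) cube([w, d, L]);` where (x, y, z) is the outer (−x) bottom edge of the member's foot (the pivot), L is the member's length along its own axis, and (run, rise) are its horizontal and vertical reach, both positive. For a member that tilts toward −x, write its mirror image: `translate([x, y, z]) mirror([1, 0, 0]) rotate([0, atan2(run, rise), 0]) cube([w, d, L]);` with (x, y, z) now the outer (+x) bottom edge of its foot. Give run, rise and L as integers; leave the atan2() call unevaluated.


// leg length = √(416² + 780²) = 884
// right-leg outer foot x = 2·416 + 113 = 945
// beam min-corner = (416, 0, 780)
translate([416, 0, 780]) cube([113, 752, 67]);
translate([0, 49, 0]) rotate([0, atan2(416, 780), 0]) cube([42, 58, 884]);
translate([945, 49, 0]) mirror([1, 0, 0]) rotate([0, atan2(416, 780), 0]) cube([42, 58, 884]);
translate([0, 645, 0]) rotate([0, atan2(416, 780), 0]) cube([42, 58, 884]);
translate([945, 645, 0]) mirror([1, 0, 0]) rotate([0, atan2(416, 780), 0]) cube([42, 58, 884]);


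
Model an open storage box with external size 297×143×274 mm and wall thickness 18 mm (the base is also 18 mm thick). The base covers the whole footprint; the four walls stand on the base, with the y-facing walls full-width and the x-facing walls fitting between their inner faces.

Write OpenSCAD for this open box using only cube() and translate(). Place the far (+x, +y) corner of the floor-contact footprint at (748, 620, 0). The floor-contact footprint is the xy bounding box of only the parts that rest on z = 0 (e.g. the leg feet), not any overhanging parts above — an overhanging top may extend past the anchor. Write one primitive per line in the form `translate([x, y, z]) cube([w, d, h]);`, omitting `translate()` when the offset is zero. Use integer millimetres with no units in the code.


translate([451, 477, 0]) cube([297, 143, 18]);
translate([451, 477, 18]) cube([297, 18, 256]);
translate([451, 602, 18]) cube([297, 18, 256]);
translate([451, 495, 18]) cube([18, 107, 256]);
translate([730, 495, 18]) cube([18, 107, 256]);


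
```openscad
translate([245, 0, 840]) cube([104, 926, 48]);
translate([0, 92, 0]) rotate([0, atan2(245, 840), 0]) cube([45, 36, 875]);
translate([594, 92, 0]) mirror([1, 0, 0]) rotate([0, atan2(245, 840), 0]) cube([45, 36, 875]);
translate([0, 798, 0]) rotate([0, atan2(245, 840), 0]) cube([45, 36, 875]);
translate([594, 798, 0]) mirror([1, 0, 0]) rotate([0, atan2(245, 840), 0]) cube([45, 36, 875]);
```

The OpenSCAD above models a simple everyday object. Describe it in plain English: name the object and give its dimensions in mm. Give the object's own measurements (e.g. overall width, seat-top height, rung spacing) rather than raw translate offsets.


A sawhorse. A 104×926×48 mm beam (x, y, z) sits on two A-frame leg pairs. Each pair is two raked legs of 45×36 mm section (36 mm along y) splaying symmetrically in x. Each leg rises 840 mm vertically over 245 mm of horizontal reach and is 875 mm long along its own axis. Every leg's outer bottom edge rests on the floor and its outer top edge meets a bottom edge of the beam — the left legs (tilting toward +x) meet the beam's −x bottom edge, the right legs (their mirror images, tilting toward −x) meet its +x bottom edge — so the leg tops tuck under the beam, the beam's underside is 840 mm above the floor, and the feet are 594 mm apart outside-to-outside with the beam centred between them. The two leg pairs are set in 92 mm from either end of the beam.


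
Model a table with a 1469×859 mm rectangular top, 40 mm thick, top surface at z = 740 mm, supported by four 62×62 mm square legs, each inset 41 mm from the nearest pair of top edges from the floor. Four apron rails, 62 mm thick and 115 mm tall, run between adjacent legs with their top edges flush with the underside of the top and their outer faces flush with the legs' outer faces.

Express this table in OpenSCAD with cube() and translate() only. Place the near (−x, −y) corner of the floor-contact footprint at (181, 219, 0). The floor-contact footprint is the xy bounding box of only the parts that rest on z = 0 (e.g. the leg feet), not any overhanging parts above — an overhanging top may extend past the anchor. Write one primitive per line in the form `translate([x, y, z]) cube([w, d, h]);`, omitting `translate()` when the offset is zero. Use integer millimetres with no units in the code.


translate([140, 178, 700]) cube([1469, 859, 40]);
translate([181, 219, 0]) cube([62, 62, 700]);
translate([1506, 219, 0]) cube([62, 62, 700]);
translate([181, 934, 0]) cube([62, 62, 700]);
translate([1506, 934, 0]) cube([62, 62, 700]);
translate([243, 219, 585]) cube([1263, 62, 115]);
translate([243, 934, 585]) cube([1263, 62, 115]);
translate([181, 281, 585]) cube([62, 653, 115]);
translate([1506, 281, 585]) cube([62, 653, 115]);


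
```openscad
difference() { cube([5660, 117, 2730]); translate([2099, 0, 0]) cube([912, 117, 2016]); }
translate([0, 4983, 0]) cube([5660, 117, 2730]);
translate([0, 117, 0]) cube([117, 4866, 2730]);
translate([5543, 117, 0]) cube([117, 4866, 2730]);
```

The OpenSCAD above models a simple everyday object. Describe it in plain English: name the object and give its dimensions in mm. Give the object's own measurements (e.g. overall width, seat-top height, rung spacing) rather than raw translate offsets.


A single room: four walls, each 2730 mm tall and 117 mm thick, enclosing an outside footprint 5660×5100 mm (x × y), no floor or roof. The front and back walls (−y and +y sides) run the full x-width; the side walls fit between their inner faces. A door opening 912 mm wide and 2016 mm tall is cut through the front wall from the floor up, its −x edge 2099 mm from the wall's −x end.


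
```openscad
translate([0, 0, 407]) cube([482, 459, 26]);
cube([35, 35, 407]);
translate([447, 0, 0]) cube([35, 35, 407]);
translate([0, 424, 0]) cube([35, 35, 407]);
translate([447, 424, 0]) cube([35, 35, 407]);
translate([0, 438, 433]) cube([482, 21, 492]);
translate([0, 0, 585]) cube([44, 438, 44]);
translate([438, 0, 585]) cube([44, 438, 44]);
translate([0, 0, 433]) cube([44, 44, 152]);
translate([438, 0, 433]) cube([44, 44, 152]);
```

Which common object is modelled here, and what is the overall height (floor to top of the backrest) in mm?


A chair. The overall height is 925 mm.

A slab on four corner posts with a tall panel at the back — a chair. The seat slab sits at z = 407 with thickness 26, and the 492 mm backrest starts at the seat top, so the overall height is 407 + 26 + 492 = 925 mm.
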